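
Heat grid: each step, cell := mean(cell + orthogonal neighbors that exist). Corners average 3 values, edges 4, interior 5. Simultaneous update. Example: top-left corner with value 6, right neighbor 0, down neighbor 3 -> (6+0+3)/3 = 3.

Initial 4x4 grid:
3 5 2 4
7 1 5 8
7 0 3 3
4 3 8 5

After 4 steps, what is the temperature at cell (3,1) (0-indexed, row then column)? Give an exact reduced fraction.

Step 1: cell (3,1) = 15/4
Step 2: cell (3,1) = 479/120
Step 3: cell (3,1) = 3689/900
Step 4: cell (3,1) = 55423/13500
Full grid after step 4:
  85919/21600 31723/8000 871633/216000 138581/32400
  16149/4000 234541/60000 370079/90000 933973/216000
  435839/108000 362519/90000 751541/180000 965333/216000
  133541/32400 55423/13500 116701/27000 293159/64800

Answer: 55423/13500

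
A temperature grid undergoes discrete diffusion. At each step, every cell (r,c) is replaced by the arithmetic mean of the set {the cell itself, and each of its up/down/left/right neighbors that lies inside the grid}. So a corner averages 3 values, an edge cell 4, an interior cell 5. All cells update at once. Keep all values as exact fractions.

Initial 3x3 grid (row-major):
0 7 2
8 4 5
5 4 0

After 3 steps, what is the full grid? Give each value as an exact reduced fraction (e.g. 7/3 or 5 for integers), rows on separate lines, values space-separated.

After step 1:
  5 13/4 14/3
  17/4 28/5 11/4
  17/3 13/4 3
After step 2:
  25/6 1111/240 32/9
  1231/240 191/50 961/240
  79/18 1051/240 3
After step 3:
  557/120 58217/14400 1097/270
  63017/14400 13177/3000 51767/14400
  5003/1080 56117/14400 683/180

Answer: 557/120 58217/14400 1097/270
63017/14400 13177/3000 51767/14400
5003/1080 56117/14400 683/180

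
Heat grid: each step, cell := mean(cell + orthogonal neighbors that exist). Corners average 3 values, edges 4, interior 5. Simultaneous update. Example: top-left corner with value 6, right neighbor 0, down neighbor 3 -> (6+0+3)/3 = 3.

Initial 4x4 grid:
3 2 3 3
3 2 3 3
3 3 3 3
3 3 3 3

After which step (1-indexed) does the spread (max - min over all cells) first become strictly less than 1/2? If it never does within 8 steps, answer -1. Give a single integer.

Step 1: max=3, min=5/2, spread=1/2
Step 2: max=3, min=631/240, spread=89/240
  -> spread < 1/2 first at step 2
Step 3: max=3, min=361/135, spread=44/135
Step 4: max=1787/600, min=43723/16200, spread=2263/8100
Step 5: max=17791/6000, min=53047/19440, spread=7181/30375
Step 6: max=398149/135000, min=20048663/7290000, spread=1451383/7290000
Step 7: max=2379073/810000, min=605725817/218700000, spread=36623893/218700000
Step 8: max=118481621/40500000, min=18270323999/6561000000, spread=923698603/6561000000

Answer: 2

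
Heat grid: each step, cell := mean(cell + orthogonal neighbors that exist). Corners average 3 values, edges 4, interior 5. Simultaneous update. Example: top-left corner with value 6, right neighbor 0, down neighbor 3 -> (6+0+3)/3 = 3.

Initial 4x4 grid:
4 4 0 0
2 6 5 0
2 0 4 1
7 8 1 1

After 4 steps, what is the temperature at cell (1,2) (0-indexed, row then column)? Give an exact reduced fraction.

Step 1: cell (1,2) = 3
Step 2: cell (1,2) = 247/100
Step 3: cell (1,2) = 4991/2000
Step 4: cell (1,2) = 145481/60000
Full grid after step 4:
  13319/4050 631961/216000 170219/72000 13429/7200
  733511/216000 5681/1800 145481/60000 23419/12000
  804847/216000 594103/180000 81317/30000 8301/4000
  246001/64800 192433/54000 50317/18000 8399/3600

Answer: 145481/60000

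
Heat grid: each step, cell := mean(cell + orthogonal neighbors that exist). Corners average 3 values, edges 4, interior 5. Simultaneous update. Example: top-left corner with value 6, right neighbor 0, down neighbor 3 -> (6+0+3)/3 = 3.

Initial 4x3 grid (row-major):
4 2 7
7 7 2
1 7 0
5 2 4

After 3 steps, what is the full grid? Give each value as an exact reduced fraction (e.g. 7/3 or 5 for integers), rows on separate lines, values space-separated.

Answer: 2011/432 2677/600 1829/432
32129/7200 2191/500 28429/7200
30619/7200 11351/3000 8773/2400
8029/2160 26419/7200 2293/720

Derivation:
After step 1:
  13/3 5 11/3
  19/4 5 4
  5 17/5 13/4
  8/3 9/2 2
After step 2:
  169/36 9/2 38/9
  229/48 443/100 191/48
  949/240 423/100 253/80
  73/18 377/120 13/4
After step 3:
  2011/432 2677/600 1829/432
  32129/7200 2191/500 28429/7200
  30619/7200 11351/3000 8773/2400
  8029/2160 26419/7200 2293/720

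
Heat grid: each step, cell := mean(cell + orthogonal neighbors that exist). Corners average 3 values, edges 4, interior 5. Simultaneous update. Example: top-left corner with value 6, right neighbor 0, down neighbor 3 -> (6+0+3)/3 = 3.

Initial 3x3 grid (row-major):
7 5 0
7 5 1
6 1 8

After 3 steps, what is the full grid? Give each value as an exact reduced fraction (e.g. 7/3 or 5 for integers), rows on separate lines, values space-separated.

After step 1:
  19/3 17/4 2
  25/4 19/5 7/2
  14/3 5 10/3
After step 2:
  101/18 983/240 13/4
  421/80 114/25 379/120
  191/36 21/5 71/18
After step 3:
  5389/1080 63061/14400 2521/720
  24887/4800 6383/1500 26843/7200
  10633/2160 1801/400 4069/1080

Answer: 5389/1080 63061/14400 2521/720
24887/4800 6383/1500 26843/7200
10633/2160 1801/400 4069/1080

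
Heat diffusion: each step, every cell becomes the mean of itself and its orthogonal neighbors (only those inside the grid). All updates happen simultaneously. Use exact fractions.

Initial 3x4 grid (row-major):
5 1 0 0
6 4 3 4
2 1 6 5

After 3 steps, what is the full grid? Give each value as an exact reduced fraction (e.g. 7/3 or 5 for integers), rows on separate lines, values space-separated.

After step 1:
  4 5/2 1 4/3
  17/4 3 17/5 3
  3 13/4 15/4 5
After step 2:
  43/12 21/8 247/120 16/9
  57/16 82/25 283/100 191/60
  7/2 13/4 77/20 47/12
After step 3:
  469/144 433/150 4181/1800 2527/1080
  16711/4800 6219/2000 9121/3000 10537/3600
  55/16 347/100 2077/600 73/20

Answer: 469/144 433/150 4181/1800 2527/1080
16711/4800 6219/2000 9121/3000 10537/3600
55/16 347/100 2077/600 73/20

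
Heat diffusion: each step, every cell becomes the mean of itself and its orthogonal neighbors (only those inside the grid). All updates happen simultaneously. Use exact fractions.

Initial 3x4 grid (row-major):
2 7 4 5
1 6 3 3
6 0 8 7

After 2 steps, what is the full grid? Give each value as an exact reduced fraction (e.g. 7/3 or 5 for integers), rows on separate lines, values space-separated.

Answer: 71/18 487/120 183/40 53/12
769/240 217/50 439/100 193/40
133/36 457/120 203/40 5

Derivation:
After step 1:
  10/3 19/4 19/4 4
  15/4 17/5 24/5 9/2
  7/3 5 9/2 6
After step 2:
  71/18 487/120 183/40 53/12
  769/240 217/50 439/100 193/40
  133/36 457/120 203/40 5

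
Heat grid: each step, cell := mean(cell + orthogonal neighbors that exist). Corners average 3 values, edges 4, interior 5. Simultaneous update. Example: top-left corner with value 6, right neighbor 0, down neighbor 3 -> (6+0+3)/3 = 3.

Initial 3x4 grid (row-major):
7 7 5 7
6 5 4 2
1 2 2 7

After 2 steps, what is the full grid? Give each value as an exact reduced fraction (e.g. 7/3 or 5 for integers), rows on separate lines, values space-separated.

After step 1:
  20/3 6 23/4 14/3
  19/4 24/5 18/5 5
  3 5/2 15/4 11/3
After step 2:
  209/36 1393/240 1201/240 185/36
  1153/240 433/100 229/50 127/30
  41/12 281/80 811/240 149/36

Answer: 209/36 1393/240 1201/240 185/36
1153/240 433/100 229/50 127/30
41/12 281/80 811/240 149/36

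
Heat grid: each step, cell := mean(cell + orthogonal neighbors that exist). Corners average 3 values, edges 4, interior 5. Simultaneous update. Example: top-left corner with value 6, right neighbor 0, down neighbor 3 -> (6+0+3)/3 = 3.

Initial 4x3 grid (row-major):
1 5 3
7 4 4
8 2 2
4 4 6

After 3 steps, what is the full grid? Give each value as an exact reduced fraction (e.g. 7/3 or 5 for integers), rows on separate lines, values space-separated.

Answer: 4657/1080 56413/14400 677/180
32069/7200 24887/6000 2991/800
33719/7200 3169/750 9323/2400
2029/432 3883/900 569/144

Derivation:
After step 1:
  13/3 13/4 4
  5 22/5 13/4
  21/4 4 7/2
  16/3 4 4
After step 2:
  151/36 959/240 7/2
  1139/240 199/50 303/80
  235/48 423/100 59/16
  175/36 13/3 23/6
After step 3:
  4657/1080 56413/14400 677/180
  32069/7200 24887/6000 2991/800
  33719/7200 3169/750 9323/2400
  2029/432 3883/900 569/144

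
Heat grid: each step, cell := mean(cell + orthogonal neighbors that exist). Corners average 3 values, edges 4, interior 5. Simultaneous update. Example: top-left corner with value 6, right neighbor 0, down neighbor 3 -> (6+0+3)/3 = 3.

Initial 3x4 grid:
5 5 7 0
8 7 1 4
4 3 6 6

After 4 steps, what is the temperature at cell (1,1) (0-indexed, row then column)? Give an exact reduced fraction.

Step 1: cell (1,1) = 24/5
Step 2: cell (1,1) = 134/25
Step 3: cell (1,1) = 9793/2000
Step 4: cell (1,1) = 303191/60000
Full grid after step 4:
  12989/2400 355777/72000 967051/216000 517571/129600
  379457/72000 303191/60000 174869/40000 133807/32000
  56713/10800 175451/36000 495463/108000 543421/129600

Answer: 303191/60000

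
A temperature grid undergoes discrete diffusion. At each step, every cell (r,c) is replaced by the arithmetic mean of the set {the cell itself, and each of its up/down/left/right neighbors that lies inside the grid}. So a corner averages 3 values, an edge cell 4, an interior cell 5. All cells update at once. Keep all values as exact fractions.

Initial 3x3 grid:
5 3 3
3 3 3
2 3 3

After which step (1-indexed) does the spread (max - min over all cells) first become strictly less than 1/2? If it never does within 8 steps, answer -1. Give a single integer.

Step 1: max=11/3, min=8/3, spread=1
Step 2: max=125/36, min=137/48, spread=89/144
Step 3: max=1427/432, min=421/144, spread=41/108
  -> spread < 1/2 first at step 3
Step 4: max=83917/25920, min=2851/960, spread=347/1296
Step 5: max=4955699/1555200, min=1554533/518400, spread=2921/15552
Step 6: max=294733453/93312000, min=94142651/31104000, spread=24611/186624
Step 7: max=17564464691/5598720000, min=1894015799/622080000, spread=207329/2239488
Step 8: max=1049313339277/335923200000, min=342493467259/111974400000, spread=1746635/26873856

Answer: 3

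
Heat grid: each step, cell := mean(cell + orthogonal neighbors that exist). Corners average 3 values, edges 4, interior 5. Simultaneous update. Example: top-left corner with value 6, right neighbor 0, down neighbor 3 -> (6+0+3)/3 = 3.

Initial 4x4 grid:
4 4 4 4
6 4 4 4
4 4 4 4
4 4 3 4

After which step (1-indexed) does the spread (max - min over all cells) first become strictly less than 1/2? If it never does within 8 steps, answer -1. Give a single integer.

Step 1: max=14/3, min=11/3, spread=1
Step 2: max=271/60, min=449/120, spread=31/40
Step 3: max=2371/540, min=4109/1080, spread=211/360
Step 4: max=69841/16200, min=124559/32400, spread=5041/10800
  -> spread < 1/2 first at step 4
Step 5: max=2078377/486000, min=3766421/972000, spread=130111/324000
Step 6: max=30884537/7290000, min=22754161/5832000, spread=3255781/9720000
Step 7: max=1840957021/437400000, min=3434832989/874800000, spread=82360351/291600000
Step 8: max=13725236839/3280500000, min=103578161249/26244000000, spread=2074577821/8748000000

Answer: 4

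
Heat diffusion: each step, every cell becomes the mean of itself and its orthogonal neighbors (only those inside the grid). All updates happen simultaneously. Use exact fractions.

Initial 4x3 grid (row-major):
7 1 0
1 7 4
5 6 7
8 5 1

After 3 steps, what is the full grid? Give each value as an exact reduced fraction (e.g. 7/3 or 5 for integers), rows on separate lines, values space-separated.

After step 1:
  3 15/4 5/3
  5 19/5 9/2
  5 6 9/2
  6 5 13/3
After step 2:
  47/12 733/240 119/36
  21/5 461/100 217/60
  11/2 243/50 29/6
  16/3 16/3 83/18
After step 3:
  2681/720 53591/14400 7183/2160
  1367/300 24409/6000 14729/3600
  373/75 7541/1500 16129/3600
  97/18 4531/900 133/27

Answer: 2681/720 53591/14400 7183/2160
1367/300 24409/6000 14729/3600
373/75 7541/1500 16129/3600
97/18 4531/900 133/27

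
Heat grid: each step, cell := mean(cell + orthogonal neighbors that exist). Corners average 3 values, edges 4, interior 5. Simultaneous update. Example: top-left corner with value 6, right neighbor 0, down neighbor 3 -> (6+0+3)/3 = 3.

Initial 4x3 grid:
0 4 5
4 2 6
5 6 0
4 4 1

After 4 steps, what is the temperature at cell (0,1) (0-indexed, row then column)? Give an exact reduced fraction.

Step 1: cell (0,1) = 11/4
Step 2: cell (0,1) = 889/240
Step 3: cell (0,1) = 48251/14400
Step 4: cell (0,1) = 3066529/864000
Full grid after step 4:
  435341/129600 3066529/864000 50849/14400
  387293/108000 1247891/360000 21551/6000
  391843/108000 433597/120000 180109/54000
  487801/129600 996943/288000 433301/129600

Answer: 3066529/864000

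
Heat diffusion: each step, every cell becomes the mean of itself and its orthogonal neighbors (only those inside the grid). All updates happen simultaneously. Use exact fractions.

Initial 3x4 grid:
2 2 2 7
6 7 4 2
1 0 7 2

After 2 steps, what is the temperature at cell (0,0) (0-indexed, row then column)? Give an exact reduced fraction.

Step 1: cell (0,0) = 10/3
Step 2: cell (0,0) = 127/36
Full grid after step 2:
  127/36 53/15 113/30 67/18
  101/30 96/25 379/100 929/240
  121/36 197/60 113/30 32/9

Answer: 127/36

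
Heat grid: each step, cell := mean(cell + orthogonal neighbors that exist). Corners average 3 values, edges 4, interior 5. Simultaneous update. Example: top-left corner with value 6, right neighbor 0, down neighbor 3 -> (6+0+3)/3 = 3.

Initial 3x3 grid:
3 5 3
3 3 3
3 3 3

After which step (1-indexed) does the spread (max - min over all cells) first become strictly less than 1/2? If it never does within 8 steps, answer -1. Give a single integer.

Answer: 3

Derivation:
Step 1: max=11/3, min=3, spread=2/3
Step 2: max=427/120, min=3, spread=67/120
Step 3: max=3677/1080, min=307/100, spread=1807/5400
  -> spread < 1/2 first at step 3
Step 4: max=1453963/432000, min=8461/2700, spread=33401/144000
Step 5: max=12893933/3888000, min=853391/270000, spread=3025513/19440000
Step 6: max=5130526867/1555200000, min=45955949/14400000, spread=53531/497664
Step 7: max=305968925849/93312000000, min=12455116051/3888000000, spread=450953/5971968
Step 8: max=18305063560603/5598720000000, min=1500688610519/466560000000, spread=3799043/71663616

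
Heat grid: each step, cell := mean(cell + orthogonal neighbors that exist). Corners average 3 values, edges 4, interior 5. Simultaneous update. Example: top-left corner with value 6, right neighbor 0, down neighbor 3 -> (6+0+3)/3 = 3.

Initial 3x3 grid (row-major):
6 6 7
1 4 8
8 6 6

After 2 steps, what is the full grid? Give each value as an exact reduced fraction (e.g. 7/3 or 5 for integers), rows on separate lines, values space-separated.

Answer: 89/18 265/48 19/3
229/48 111/20 299/48
21/4 17/3 227/36

Derivation:
After step 1:
  13/3 23/4 7
  19/4 5 25/4
  5 6 20/3
After step 2:
  89/18 265/48 19/3
  229/48 111/20 299/48
  21/4 17/3 227/36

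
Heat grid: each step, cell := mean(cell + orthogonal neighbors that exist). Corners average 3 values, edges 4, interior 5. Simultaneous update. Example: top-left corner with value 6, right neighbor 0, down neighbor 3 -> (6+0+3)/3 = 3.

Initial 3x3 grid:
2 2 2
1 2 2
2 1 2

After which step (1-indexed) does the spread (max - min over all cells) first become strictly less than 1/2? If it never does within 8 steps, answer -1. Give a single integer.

Answer: 2

Derivation:
Step 1: max=2, min=4/3, spread=2/3
Step 2: max=2, min=127/80, spread=33/80
  -> spread < 1/2 first at step 2
Step 3: max=169/90, min=1723/1080, spread=61/216
Step 4: max=5039/2700, min=108161/64800, spread=511/2592
Step 5: max=65599/36000, min=6546067/3888000, spread=4309/31104
Step 6: max=8788763/4860000, min=399176249/233280000, spread=36295/373248
Step 7: max=2088664169/1166400000, min=24108429403/13996800000, spread=305773/4478976
Step 8: max=20785424503/11664000000, min=1456301329841/839808000000, spread=2575951/53747712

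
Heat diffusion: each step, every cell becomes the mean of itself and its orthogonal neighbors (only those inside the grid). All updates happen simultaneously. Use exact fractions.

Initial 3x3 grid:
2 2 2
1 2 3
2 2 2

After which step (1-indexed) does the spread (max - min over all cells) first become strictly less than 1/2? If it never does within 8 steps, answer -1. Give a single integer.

Step 1: max=7/3, min=5/3, spread=2/3
Step 2: max=107/48, min=85/48, spread=11/24
  -> spread < 1/2 first at step 2
Step 3: max=1241/576, min=1063/576, spread=89/288
Step 4: max=14579/6912, min=13069/6912, spread=755/3456
Step 5: max=172241/82944, min=159535/82944, spread=6353/41472
Step 6: max=2044187/995328, min=1937125/995328, spread=53531/497664
Step 7: max=24338825/11943936, min=23436919/11943936, spread=450953/5971968
Step 8: max=290453507/143327232, min=282855421/143327232, spread=3799043/71663616

Answer: 2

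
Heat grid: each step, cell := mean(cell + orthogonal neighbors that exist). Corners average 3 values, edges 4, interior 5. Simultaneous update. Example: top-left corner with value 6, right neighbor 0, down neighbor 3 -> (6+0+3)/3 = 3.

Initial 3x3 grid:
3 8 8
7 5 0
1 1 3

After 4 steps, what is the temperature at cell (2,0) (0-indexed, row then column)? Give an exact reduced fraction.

Answer: 77849/21600

Derivation:
Step 1: cell (2,0) = 3
Step 2: cell (2,0) = 19/6
Step 3: cell (2,0) = 409/120
Step 4: cell (2,0) = 77849/21600
Full grid after step 4:
  5693/1200 1014887/216000 9196/2025
  150377/36000 732613/180000 848887/216000
  77849/21600 1475899/432000 217997/64800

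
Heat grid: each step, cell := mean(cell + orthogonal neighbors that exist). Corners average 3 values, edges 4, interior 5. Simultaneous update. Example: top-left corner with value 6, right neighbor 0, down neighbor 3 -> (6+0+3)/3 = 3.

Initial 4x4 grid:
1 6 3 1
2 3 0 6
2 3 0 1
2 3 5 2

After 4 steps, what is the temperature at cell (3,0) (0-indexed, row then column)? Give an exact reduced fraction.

Answer: 40247/16200

Derivation:
Step 1: cell (3,0) = 7/3
Step 2: cell (3,0) = 47/18
Step 3: cell (3,0) = 332/135
Step 4: cell (3,0) = 40247/16200
Full grid after step 4:
  598/225 192269/72000 570863/216000 8341/3240
  183539/72000 4754/1875 111887/45000 533813/216000
  529121/216000 22093/9000 13532/5625 512317/216000
  40247/16200 532571/216000 526627/216000 4862/2025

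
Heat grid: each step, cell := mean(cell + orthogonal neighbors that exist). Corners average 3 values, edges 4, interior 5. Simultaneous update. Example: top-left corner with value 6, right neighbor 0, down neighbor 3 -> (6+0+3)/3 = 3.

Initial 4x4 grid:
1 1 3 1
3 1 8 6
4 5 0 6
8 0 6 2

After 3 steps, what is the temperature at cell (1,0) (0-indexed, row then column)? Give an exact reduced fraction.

Answer: 19507/7200

Derivation:
Step 1: cell (1,0) = 9/4
Step 2: cell (1,0) = 751/240
Step 3: cell (1,0) = 19507/7200
Full grid after step 3:
  1339/540 17677/7200 24317/7200 3883/1080
  19507/7200 493/150 403/120 29897/7200
  3019/800 819/250 12083/3000 27241/7200
  133/36 3189/800 25021/7200 871/216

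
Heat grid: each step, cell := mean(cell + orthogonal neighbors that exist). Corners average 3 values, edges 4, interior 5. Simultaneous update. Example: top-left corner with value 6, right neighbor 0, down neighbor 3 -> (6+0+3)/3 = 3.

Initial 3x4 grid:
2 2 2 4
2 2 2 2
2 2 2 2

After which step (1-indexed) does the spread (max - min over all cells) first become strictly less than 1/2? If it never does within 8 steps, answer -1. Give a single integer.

Answer: 3

Derivation:
Step 1: max=8/3, min=2, spread=2/3
Step 2: max=23/9, min=2, spread=5/9
Step 3: max=257/108, min=2, spread=41/108
  -> spread < 1/2 first at step 3
Step 4: max=30137/12960, min=2, spread=4217/12960
Step 5: max=1764349/777600, min=7279/3600, spread=38417/155520
Step 6: max=104512211/46656000, min=146597/72000, spread=1903471/9331200
Step 7: max=6199709089/2799360000, min=4435759/2160000, spread=18038617/111974400
Step 8: max=369191382851/167961600000, min=401726759/194400000, spread=883978523/6718464000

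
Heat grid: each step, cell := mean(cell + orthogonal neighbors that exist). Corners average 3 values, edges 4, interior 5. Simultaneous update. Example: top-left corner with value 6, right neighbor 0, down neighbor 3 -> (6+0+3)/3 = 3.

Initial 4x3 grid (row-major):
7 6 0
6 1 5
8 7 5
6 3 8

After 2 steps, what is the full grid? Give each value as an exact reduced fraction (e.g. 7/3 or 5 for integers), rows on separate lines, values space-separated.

Answer: 46/9 37/8 119/36
283/48 431/100 53/12
1363/240 144/25 287/60
221/36 109/20 211/36

Derivation:
After step 1:
  19/3 7/2 11/3
  11/2 5 11/4
  27/4 24/5 25/4
  17/3 6 16/3
After step 2:
  46/9 37/8 119/36
  283/48 431/100 53/12
  1363/240 144/25 287/60
  221/36 109/20 211/36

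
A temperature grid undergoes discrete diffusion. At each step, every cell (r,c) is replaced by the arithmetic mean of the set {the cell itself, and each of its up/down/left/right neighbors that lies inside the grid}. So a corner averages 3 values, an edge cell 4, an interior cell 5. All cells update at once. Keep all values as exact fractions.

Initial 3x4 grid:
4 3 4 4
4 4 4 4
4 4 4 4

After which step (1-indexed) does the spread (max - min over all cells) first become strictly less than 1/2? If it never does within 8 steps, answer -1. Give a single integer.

Step 1: max=4, min=11/3, spread=1/3
  -> spread < 1/2 first at step 1
Step 2: max=4, min=449/120, spread=31/120
Step 3: max=4, min=4109/1080, spread=211/1080
Step 4: max=7153/1800, min=415103/108000, spread=14077/108000
Step 5: max=428317/108000, min=3747593/972000, spread=5363/48600
Step 6: max=237131/60000, min=112899191/29160000, spread=93859/1166400
Step 7: max=383463533/97200000, min=6788125519/1749600000, spread=4568723/69984000
Step 8: max=11482381111/2916000000, min=408123564371/104976000000, spread=8387449/167961600

Answer: 1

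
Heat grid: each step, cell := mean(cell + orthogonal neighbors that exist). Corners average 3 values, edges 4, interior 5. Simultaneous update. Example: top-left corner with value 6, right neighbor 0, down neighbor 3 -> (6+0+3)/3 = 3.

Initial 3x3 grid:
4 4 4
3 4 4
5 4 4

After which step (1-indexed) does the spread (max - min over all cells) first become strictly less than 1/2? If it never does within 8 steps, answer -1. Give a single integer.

Answer: 2

Derivation:
Step 1: max=17/4, min=11/3, spread=7/12
Step 2: max=49/12, min=58/15, spread=13/60
  -> spread < 1/2 first at step 2
Step 3: max=19427/4800, min=523/135, spread=7483/43200
Step 4: max=173857/43200, min=423779/108000, spread=21727/216000
Step 5: max=23042681/5760000, min=3820289/972000, spread=10906147/155520000
Step 6: max=621374713/155520000, min=460359941/116640000, spread=36295/746496
Step 7: max=37192562411/9331200000, min=6913884163/1749600000, spread=305773/8957952
Step 8: max=2229426305617/559872000000, min=1662007420619/419904000000, spread=2575951/107495424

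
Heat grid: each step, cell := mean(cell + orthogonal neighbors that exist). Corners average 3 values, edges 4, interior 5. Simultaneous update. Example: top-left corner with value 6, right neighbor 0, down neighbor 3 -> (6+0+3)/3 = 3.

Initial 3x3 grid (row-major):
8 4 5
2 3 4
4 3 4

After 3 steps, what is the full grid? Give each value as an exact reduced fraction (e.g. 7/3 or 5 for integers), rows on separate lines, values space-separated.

Answer: 9157/2160 1303/300 1129/270
57569/14400 23053/6000 4787/1200
2569/720 26347/7200 3911/1080

Derivation:
After step 1:
  14/3 5 13/3
  17/4 16/5 4
  3 7/2 11/3
After step 2:
  167/36 43/10 40/9
  907/240 399/100 19/5
  43/12 401/120 67/18
After step 3:
  9157/2160 1303/300 1129/270
  57569/14400 23053/6000 4787/1200
  2569/720 26347/7200 3911/1080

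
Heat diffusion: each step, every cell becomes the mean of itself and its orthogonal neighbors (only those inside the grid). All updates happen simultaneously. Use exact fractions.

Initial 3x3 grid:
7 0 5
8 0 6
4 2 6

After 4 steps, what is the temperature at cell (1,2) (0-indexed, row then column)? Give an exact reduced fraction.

Answer: 3330323/864000

Derivation:
Step 1: cell (1,2) = 17/4
Step 2: cell (1,2) = 947/240
Step 3: cell (1,2) = 54709/14400
Step 4: cell (1,2) = 3330323/864000
Full grid after step 4:
  173423/43200 843487/216000 491519/129600
  3519073/864000 39091/10000 3330323/864000
  525269/129600 858737/216000 502919/129600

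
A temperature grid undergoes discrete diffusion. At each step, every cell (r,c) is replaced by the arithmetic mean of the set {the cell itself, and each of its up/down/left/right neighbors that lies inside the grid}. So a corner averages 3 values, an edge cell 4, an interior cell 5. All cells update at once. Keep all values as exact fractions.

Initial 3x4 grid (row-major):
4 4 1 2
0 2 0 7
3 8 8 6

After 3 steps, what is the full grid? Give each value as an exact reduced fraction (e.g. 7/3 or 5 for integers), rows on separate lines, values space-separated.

After step 1:
  8/3 11/4 7/4 10/3
  9/4 14/5 18/5 15/4
  11/3 21/4 11/2 7
After step 2:
  23/9 299/120 343/120 53/18
  683/240 333/100 87/25 1061/240
  67/18 1033/240 427/80 65/12
After step 3:
  5683/2160 632/225 10597/3600 7361/2160
  44833/14400 9871/3000 1457/375 58543/14400
  1957/540 30049/7200 11123/2400 607/120

Answer: 5683/2160 632/225 10597/3600 7361/2160
44833/14400 9871/3000 1457/375 58543/14400
1957/540 30049/7200 11123/2400 607/120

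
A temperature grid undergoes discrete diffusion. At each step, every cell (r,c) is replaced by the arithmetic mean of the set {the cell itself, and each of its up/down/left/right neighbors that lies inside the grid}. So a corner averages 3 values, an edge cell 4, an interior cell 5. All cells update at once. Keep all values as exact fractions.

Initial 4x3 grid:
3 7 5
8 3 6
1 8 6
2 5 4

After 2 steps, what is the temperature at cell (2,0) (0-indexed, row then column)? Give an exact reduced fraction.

Answer: 473/120

Derivation:
Step 1: cell (2,0) = 19/4
Step 2: cell (2,0) = 473/120
Full grid after step 2:
  19/4 229/40 31/6
  209/40 97/20 117/20
  473/120 53/10 103/20
  73/18 1021/240 21/4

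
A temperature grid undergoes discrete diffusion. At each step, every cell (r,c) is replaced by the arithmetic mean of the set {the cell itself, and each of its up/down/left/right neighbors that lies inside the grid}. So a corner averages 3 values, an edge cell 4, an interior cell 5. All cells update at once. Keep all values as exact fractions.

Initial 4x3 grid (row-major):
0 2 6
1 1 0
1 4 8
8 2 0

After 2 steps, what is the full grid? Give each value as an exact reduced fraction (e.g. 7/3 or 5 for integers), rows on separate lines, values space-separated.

After step 1:
  1 9/4 8/3
  3/4 8/5 15/4
  7/2 16/5 3
  11/3 7/2 10/3
After step 2:
  4/3 451/240 26/9
  137/80 231/100 661/240
  667/240 74/25 797/240
  32/9 137/40 59/18

Answer: 4/3 451/240 26/9
137/80 231/100 661/240
667/240 74/25 797/240
32/9 137/40 59/18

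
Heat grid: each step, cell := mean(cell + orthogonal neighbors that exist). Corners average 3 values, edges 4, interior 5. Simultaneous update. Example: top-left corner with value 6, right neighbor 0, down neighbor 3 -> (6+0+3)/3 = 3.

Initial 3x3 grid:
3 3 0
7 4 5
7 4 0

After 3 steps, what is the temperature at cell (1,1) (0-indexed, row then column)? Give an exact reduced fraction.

Step 1: cell (1,1) = 23/5
Step 2: cell (1,1) = 367/100
Step 3: cell (1,1) = 7883/2000
Full grid after step 3:
  9071/2160 2739/800 6571/2160
  63877/14400 7883/2000 44177/14400
  863/180 6403/1600 157/45

Answer: 7883/2000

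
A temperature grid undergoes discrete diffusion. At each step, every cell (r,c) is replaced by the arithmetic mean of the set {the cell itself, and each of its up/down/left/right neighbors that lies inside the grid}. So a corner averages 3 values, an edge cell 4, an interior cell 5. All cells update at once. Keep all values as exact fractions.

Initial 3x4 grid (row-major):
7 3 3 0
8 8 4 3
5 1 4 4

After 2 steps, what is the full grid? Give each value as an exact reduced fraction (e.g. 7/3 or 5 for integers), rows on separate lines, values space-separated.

After step 1:
  6 21/4 5/2 2
  7 24/5 22/5 11/4
  14/3 9/2 13/4 11/3
After step 2:
  73/12 371/80 283/80 29/12
  337/60 519/100 177/50 769/240
  97/18 1033/240 949/240 29/9

Answer: 73/12 371/80 283/80 29/12
337/60 519/100 177/50 769/240
97/18 1033/240 949/240 29/9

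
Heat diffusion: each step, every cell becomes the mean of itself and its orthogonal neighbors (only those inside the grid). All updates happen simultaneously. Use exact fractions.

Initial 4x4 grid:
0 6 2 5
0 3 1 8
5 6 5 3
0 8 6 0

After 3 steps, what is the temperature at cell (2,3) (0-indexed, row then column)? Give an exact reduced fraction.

Answer: 9883/2400

Derivation:
Step 1: cell (2,3) = 4
Step 2: cell (2,3) = 309/80
Step 3: cell (2,3) = 9883/2400
Full grid after step 3:
  38/15 2461/800 2933/800 491/120
  7073/2400 417/125 787/200 3233/800
  25643/7200 12277/3000 2043/500 9883/2400
  4507/1080 31043/7200 3491/800 721/180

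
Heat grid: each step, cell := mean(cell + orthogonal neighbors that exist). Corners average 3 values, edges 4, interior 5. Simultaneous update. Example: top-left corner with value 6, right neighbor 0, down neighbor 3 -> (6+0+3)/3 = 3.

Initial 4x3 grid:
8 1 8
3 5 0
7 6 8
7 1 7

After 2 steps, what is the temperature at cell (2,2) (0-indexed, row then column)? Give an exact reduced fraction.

Answer: 637/120

Derivation:
Step 1: cell (2,2) = 21/4
Step 2: cell (2,2) = 637/120
Full grid after step 2:
  61/12 31/8 55/12
  37/8 249/50 33/8
  219/40 493/100 637/120
  16/3 1259/240 95/18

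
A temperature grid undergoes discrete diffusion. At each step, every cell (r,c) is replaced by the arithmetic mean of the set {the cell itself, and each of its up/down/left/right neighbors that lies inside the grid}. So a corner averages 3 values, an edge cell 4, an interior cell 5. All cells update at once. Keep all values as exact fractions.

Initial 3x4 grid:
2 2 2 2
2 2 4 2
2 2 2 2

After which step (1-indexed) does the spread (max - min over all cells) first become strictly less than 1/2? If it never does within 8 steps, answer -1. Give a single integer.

Step 1: max=5/2, min=2, spread=1/2
Step 2: max=123/50, min=2, spread=23/50
  -> spread < 1/2 first at step 2
Step 3: max=5611/2400, min=413/200, spread=131/480
Step 4: max=49751/21600, min=7591/3600, spread=841/4320
Step 5: max=19822051/8640000, min=1533373/720000, spread=56863/345600
Step 6: max=177054341/77760000, min=13949543/6480000, spread=386393/3110400
Step 7: max=70601723131/31104000000, min=5604358813/2592000000, spread=26795339/248832000
Step 8: max=4216295714129/1866240000000, min=338126149667/155520000000, spread=254051069/2985984000

Answer: 2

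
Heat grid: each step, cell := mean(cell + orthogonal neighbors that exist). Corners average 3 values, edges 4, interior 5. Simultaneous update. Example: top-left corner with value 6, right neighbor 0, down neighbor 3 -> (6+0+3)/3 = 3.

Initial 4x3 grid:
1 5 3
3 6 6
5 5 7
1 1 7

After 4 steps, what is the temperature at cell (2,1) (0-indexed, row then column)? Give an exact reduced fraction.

Step 1: cell (2,1) = 24/5
Step 2: cell (2,1) = 461/100
Step 3: cell (2,1) = 13237/3000
Step 4: cell (2,1) = 787913/180000
Full grid after step 4:
  170977/43200 3713809/864000 599831/129600
  95659/24000 1580651/360000 1038931/216000
  842411/216000 787913/180000 345637/72000
  123739/32400 1817077/432000 12547/2700

Answer: 787913/180000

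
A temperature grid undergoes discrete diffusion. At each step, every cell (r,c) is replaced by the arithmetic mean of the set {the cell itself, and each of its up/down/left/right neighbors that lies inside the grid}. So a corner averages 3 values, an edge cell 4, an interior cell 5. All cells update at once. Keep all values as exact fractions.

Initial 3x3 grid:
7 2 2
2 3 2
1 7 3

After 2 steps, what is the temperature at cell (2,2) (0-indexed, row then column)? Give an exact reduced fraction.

Step 1: cell (2,2) = 4
Step 2: cell (2,2) = 10/3
Full grid after step 2:
  125/36 371/120 8/3
  269/80 319/100 117/40
  121/36 421/120 10/3

Answer: 10/3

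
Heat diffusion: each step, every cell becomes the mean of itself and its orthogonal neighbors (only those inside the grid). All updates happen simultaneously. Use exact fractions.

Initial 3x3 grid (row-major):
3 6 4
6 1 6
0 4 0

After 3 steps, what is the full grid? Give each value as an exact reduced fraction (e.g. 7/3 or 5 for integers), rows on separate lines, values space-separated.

Answer: 182/45 27101/7200 8981/2160
23051/7200 463/125 47627/14400
6731/2160 39077/14400 431/135

Derivation:
After step 1:
  5 7/2 16/3
  5/2 23/5 11/4
  10/3 5/4 10/3
After step 2:
  11/3 553/120 139/36
  463/120 73/25 961/240
  85/36 751/240 22/9
After step 3:
  182/45 27101/7200 8981/2160
  23051/7200 463/125 47627/14400
  6731/2160 39077/14400 431/135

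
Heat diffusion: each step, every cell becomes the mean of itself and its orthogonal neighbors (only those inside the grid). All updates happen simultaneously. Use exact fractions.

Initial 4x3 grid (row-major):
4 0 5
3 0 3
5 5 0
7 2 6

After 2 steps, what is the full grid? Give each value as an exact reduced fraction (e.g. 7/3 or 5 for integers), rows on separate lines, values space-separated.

Answer: 91/36 189/80 83/36
47/15 237/100 311/120
113/30 181/50 317/120
44/9 221/60 67/18

Derivation:
After step 1:
  7/3 9/4 8/3
  3 11/5 2
  5 12/5 7/2
  14/3 5 8/3
After step 2:
  91/36 189/80 83/36
  47/15 237/100 311/120
  113/30 181/50 317/120
  44/9 221/60 67/18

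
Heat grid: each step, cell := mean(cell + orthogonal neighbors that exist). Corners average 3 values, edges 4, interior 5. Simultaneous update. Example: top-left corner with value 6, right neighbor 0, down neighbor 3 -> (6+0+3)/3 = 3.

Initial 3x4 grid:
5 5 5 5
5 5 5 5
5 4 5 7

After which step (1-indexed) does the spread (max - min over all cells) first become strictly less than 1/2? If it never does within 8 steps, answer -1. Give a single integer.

Answer: 3

Derivation:
Step 1: max=17/3, min=14/3, spread=1
Step 2: max=197/36, min=173/36, spread=2/3
Step 3: max=1147/216, min=2617/540, spread=167/360
  -> spread < 1/2 first at step 3
Step 4: max=339643/64800, min=79267/16200, spread=301/864
Step 5: max=20179157/3888000, min=2392399/486000, spread=69331/259200
Step 6: max=1203356383/233280000, min=960765349/194400000, spread=252189821/1166400000
Step 7: max=71869194197/13996800000, min=57829774841/11664000000, spread=12367321939/69984000000
Step 8: max=4297602174223/839808000000, min=3479504628769/699840000000, spread=610983098501/4199040000000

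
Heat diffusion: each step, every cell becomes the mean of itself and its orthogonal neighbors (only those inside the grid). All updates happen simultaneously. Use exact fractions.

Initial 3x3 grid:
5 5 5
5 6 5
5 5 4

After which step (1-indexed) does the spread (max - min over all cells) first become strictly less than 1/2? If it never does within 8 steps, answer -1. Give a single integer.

Step 1: max=21/4, min=14/3, spread=7/12
Step 2: max=31/6, min=44/9, spread=5/18
  -> spread < 1/2 first at step 2
Step 3: max=1847/360, min=667/135, spread=41/216
Step 4: max=110749/21600, min=80893/16200, spread=347/2592
Step 5: max=6614903/1296000, min=608737/121500, spread=2921/31104
Step 6: max=396116341/77760000, min=293241787/58320000, spread=24611/373248
Step 7: max=23716019327/4665600000, min=8812519357/1749600000, spread=207329/4478976
Step 8: max=1421240199469/279936000000, min=1059107356633/209952000000, spread=1746635/53747712

Answer: 2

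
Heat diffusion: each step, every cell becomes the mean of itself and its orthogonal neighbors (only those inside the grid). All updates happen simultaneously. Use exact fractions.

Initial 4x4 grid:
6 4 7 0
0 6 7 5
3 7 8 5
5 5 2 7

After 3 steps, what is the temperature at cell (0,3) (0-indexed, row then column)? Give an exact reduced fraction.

Answer: 393/80

Derivation:
Step 1: cell (0,3) = 4
Step 2: cell (0,3) = 17/4
Step 3: cell (0,3) = 393/80
Full grid after step 3:
  9203/2160 34967/7200 11549/2400 393/80
  16141/3600 28817/6000 10803/2000 5987/1200
  15817/3600 30977/6000 31897/6000 19781/3600
  9923/2160 35159/7200 39127/7200 11443/2160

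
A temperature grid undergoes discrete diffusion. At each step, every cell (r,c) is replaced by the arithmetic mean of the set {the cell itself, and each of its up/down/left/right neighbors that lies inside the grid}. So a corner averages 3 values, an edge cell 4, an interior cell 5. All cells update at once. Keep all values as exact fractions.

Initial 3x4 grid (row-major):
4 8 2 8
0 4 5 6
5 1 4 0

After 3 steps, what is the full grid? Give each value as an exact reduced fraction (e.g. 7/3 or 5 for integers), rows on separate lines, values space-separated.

After step 1:
  4 9/2 23/4 16/3
  13/4 18/5 21/5 19/4
  2 7/2 5/2 10/3
After step 2:
  47/12 357/80 1187/240 95/18
  257/80 381/100 104/25 1057/240
  35/12 29/10 203/60 127/36
After step 3:
  1391/360 3427/800 33923/7200 2633/540
  16627/4800 3709/1000 6211/1500 62531/14400
  2167/720 1301/400 6287/1800 8147/2160

Answer: 1391/360 3427/800 33923/7200 2633/540
16627/4800 3709/1000 6211/1500 62531/14400
2167/720 1301/400 6287/1800 8147/2160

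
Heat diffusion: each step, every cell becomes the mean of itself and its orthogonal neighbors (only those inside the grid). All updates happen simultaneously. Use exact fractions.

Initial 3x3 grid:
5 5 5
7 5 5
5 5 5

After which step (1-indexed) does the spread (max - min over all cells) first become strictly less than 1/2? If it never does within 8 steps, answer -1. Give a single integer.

Step 1: max=17/3, min=5, spread=2/3
Step 2: max=667/120, min=5, spread=67/120
Step 3: max=5837/1080, min=507/100, spread=1807/5400
  -> spread < 1/2 first at step 3
Step 4: max=2317963/432000, min=13861/2700, spread=33401/144000
Step 5: max=20669933/3888000, min=1393391/270000, spread=3025513/19440000
Step 6: max=8240926867/1555200000, min=74755949/14400000, spread=53531/497664
Step 7: max=492592925849/93312000000, min=20231116051/3888000000, spread=450953/5971968
Step 8: max=29502503560603/5598720000000, min=2433808610519/466560000000, spread=3799043/71663616

Answer: 3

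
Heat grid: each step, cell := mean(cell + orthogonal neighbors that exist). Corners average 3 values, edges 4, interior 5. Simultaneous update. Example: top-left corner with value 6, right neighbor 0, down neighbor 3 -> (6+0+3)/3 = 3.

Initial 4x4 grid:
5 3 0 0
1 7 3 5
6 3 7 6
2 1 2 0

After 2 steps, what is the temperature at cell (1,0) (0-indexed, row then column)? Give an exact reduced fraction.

Step 1: cell (1,0) = 19/4
Step 2: cell (1,0) = 283/80
Full grid after step 2:
  23/6 233/80 679/240 20/9
  283/80 211/50 17/5 211/60
  311/80 87/25 102/25 223/60
  8/3 123/40 341/120 29/9

Answer: 283/80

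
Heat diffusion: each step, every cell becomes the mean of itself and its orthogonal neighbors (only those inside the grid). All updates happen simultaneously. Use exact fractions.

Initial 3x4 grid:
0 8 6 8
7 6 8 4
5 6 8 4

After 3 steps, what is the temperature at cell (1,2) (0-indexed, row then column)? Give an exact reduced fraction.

Step 1: cell (1,2) = 32/5
Step 2: cell (1,2) = 167/25
Step 3: cell (1,2) = 36947/6000
Full grid after step 3:
  199/36 863/150 2553/400 2239/360
  13123/2400 12279/2000 36947/6000 2819/450
  847/144 14383/2400 45329/7200 12959/2160

Answer: 36947/6000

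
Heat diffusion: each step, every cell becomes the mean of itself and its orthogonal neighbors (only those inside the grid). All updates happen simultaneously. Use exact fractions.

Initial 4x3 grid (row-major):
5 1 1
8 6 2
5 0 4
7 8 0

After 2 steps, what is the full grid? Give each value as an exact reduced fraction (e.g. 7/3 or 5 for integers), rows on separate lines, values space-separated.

Answer: 167/36 253/80 47/18
143/30 41/10 569/240
167/30 73/20 267/80
185/36 1141/240 37/12

Derivation:
After step 1:
  14/3 13/4 4/3
  6 17/5 13/4
  5 23/5 3/2
  20/3 15/4 4
After step 2:
  167/36 253/80 47/18
  143/30 41/10 569/240
  167/30 73/20 267/80
  185/36 1141/240 37/12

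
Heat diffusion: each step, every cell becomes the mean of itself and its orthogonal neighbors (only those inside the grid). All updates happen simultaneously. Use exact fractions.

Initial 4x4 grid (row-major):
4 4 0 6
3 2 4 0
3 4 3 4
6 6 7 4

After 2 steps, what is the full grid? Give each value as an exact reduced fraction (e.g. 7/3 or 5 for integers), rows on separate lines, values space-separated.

Answer: 55/18 49/15 49/20 3
211/60 143/50 83/25 201/80
39/10 423/100 351/100 313/80
59/12 387/80 403/80 17/4

Derivation:
After step 1:
  11/3 5/2 7/2 2
  3 17/5 9/5 7/2
  4 18/5 22/5 11/4
  5 23/4 5 5
After step 2:
  55/18 49/15 49/20 3
  211/60 143/50 83/25 201/80
  39/10 423/100 351/100 313/80
  59/12 387/80 403/80 17/4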